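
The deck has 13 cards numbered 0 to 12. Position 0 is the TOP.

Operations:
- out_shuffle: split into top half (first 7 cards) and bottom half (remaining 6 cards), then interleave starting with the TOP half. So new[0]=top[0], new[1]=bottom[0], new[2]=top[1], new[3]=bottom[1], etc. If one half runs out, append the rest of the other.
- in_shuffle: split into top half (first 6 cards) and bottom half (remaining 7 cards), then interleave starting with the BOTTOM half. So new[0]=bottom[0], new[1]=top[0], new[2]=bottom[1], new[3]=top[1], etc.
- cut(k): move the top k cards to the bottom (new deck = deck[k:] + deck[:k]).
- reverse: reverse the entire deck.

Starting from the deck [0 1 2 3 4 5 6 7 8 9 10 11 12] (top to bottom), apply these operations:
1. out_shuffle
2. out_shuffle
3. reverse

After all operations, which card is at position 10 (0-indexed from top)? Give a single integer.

Answer: 7

Derivation:
After op 1 (out_shuffle): [0 7 1 8 2 9 3 10 4 11 5 12 6]
After op 2 (out_shuffle): [0 10 7 4 1 11 8 5 2 12 9 6 3]
After op 3 (reverse): [3 6 9 12 2 5 8 11 1 4 7 10 0]
Position 10: card 7.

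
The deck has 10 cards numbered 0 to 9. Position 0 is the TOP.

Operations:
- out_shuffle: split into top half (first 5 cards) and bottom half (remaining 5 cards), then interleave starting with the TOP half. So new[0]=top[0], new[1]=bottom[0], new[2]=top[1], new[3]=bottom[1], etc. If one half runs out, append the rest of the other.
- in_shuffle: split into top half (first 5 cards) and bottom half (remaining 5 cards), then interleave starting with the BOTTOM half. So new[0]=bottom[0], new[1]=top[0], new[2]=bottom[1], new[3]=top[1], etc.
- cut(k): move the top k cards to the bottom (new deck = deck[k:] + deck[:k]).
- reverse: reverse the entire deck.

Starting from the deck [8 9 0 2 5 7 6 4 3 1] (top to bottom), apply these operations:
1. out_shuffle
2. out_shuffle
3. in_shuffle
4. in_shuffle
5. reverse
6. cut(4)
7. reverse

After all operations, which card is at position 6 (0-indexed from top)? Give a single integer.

Answer: 0

Derivation:
After op 1 (out_shuffle): [8 7 9 6 0 4 2 3 5 1]
After op 2 (out_shuffle): [8 4 7 2 9 3 6 5 0 1]
After op 3 (in_shuffle): [3 8 6 4 5 7 0 2 1 9]
After op 4 (in_shuffle): [7 3 0 8 2 6 1 4 9 5]
After op 5 (reverse): [5 9 4 1 6 2 8 0 3 7]
After op 6 (cut(4)): [6 2 8 0 3 7 5 9 4 1]
After op 7 (reverse): [1 4 9 5 7 3 0 8 2 6]
Position 6: card 0.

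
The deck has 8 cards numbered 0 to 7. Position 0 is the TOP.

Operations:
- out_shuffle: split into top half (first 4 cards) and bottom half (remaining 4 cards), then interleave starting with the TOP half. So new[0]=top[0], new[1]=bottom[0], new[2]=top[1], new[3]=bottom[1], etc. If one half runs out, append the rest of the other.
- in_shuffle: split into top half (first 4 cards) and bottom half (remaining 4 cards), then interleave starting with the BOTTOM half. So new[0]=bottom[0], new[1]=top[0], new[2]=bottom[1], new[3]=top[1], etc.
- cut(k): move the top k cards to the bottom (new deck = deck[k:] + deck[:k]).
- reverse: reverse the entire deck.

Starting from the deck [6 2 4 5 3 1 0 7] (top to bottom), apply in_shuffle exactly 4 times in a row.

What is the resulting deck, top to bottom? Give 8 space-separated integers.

After op 1 (in_shuffle): [3 6 1 2 0 4 7 5]
After op 2 (in_shuffle): [0 3 4 6 7 1 5 2]
After op 3 (in_shuffle): [7 0 1 3 5 4 2 6]
After op 4 (in_shuffle): [5 7 4 0 2 1 6 3]

Answer: 5 7 4 0 2 1 6 3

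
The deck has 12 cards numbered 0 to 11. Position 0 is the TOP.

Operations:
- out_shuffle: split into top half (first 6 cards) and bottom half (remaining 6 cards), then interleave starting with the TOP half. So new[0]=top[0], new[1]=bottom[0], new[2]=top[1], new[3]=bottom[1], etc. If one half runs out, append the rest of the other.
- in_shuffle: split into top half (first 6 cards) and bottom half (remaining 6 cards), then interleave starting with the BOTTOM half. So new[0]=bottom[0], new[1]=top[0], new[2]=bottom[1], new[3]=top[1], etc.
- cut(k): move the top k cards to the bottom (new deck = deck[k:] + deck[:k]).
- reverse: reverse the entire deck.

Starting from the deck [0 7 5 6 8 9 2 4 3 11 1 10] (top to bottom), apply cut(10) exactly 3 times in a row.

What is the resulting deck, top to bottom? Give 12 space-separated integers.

After op 1 (cut(10)): [1 10 0 7 5 6 8 9 2 4 3 11]
After op 2 (cut(10)): [3 11 1 10 0 7 5 6 8 9 2 4]
After op 3 (cut(10)): [2 4 3 11 1 10 0 7 5 6 8 9]

Answer: 2 4 3 11 1 10 0 7 5 6 8 9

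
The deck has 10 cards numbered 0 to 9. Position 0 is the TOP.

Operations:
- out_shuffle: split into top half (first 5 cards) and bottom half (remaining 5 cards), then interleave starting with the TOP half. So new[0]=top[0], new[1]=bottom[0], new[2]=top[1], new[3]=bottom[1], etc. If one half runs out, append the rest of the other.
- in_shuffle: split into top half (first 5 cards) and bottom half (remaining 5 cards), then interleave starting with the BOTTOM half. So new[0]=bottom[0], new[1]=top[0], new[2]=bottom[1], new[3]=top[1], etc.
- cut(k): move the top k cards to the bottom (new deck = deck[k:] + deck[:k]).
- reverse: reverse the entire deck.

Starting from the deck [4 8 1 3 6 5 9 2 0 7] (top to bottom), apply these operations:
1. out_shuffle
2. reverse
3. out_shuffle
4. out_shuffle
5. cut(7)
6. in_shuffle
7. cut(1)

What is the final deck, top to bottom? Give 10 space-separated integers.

Answer: 2 3 0 6 4 5 7 9 8 1

Derivation:
After op 1 (out_shuffle): [4 5 8 9 1 2 3 0 6 7]
After op 2 (reverse): [7 6 0 3 2 1 9 8 5 4]
After op 3 (out_shuffle): [7 1 6 9 0 8 3 5 2 4]
After op 4 (out_shuffle): [7 8 1 3 6 5 9 2 0 4]
After op 5 (cut(7)): [2 0 4 7 8 1 3 6 5 9]
After op 6 (in_shuffle): [1 2 3 0 6 4 5 7 9 8]
After op 7 (cut(1)): [2 3 0 6 4 5 7 9 8 1]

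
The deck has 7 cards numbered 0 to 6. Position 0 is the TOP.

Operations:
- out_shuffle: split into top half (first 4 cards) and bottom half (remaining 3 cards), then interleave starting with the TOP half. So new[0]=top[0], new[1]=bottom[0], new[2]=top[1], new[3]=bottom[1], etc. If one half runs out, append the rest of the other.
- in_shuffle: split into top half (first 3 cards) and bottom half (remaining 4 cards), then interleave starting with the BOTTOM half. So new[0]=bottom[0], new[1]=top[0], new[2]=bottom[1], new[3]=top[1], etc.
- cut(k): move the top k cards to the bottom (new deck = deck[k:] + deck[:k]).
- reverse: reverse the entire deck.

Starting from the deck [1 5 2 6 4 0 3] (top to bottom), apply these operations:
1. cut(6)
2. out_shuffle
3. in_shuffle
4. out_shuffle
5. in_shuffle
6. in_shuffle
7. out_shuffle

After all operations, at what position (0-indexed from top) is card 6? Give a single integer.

After op 1 (cut(6)): [3 1 5 2 6 4 0]
After op 2 (out_shuffle): [3 6 1 4 5 0 2]
After op 3 (in_shuffle): [4 3 5 6 0 1 2]
After op 4 (out_shuffle): [4 0 3 1 5 2 6]
After op 5 (in_shuffle): [1 4 5 0 2 3 6]
After op 6 (in_shuffle): [0 1 2 4 3 5 6]
After op 7 (out_shuffle): [0 3 1 5 2 6 4]
Card 6 is at position 5.

Answer: 5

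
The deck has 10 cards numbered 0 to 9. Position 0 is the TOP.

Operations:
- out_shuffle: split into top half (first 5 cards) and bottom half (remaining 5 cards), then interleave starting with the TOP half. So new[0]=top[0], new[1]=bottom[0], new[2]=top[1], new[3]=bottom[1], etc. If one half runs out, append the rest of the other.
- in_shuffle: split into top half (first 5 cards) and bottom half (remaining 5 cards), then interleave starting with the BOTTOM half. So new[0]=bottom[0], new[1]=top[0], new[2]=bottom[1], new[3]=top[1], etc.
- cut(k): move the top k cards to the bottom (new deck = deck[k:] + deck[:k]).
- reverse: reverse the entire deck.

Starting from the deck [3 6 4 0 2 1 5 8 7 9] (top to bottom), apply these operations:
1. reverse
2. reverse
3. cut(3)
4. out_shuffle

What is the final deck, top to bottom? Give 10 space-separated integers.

Answer: 0 7 2 9 1 3 5 6 8 4

Derivation:
After op 1 (reverse): [9 7 8 5 1 2 0 4 6 3]
After op 2 (reverse): [3 6 4 0 2 1 5 8 7 9]
After op 3 (cut(3)): [0 2 1 5 8 7 9 3 6 4]
After op 4 (out_shuffle): [0 7 2 9 1 3 5 6 8 4]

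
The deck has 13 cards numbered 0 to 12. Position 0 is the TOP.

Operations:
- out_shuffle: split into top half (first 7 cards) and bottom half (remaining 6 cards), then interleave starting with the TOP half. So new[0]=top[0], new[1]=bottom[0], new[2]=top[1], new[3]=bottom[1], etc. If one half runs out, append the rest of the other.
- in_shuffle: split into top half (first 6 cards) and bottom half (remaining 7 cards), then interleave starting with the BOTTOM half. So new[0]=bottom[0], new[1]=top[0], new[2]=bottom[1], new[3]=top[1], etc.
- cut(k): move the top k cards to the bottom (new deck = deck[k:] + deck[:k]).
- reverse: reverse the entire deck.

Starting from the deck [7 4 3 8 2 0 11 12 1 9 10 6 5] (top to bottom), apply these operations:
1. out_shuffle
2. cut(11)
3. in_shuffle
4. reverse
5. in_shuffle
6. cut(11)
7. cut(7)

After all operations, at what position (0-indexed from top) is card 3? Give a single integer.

Answer: 7

Derivation:
After op 1 (out_shuffle): [7 12 4 1 3 9 8 10 2 6 0 5 11]
After op 2 (cut(11)): [5 11 7 12 4 1 3 9 8 10 2 6 0]
After op 3 (in_shuffle): [3 5 9 11 8 7 10 12 2 4 6 1 0]
After op 4 (reverse): [0 1 6 4 2 12 10 7 8 11 9 5 3]
After op 5 (in_shuffle): [10 0 7 1 8 6 11 4 9 2 5 12 3]
After op 6 (cut(11)): [12 3 10 0 7 1 8 6 11 4 9 2 5]
After op 7 (cut(7)): [6 11 4 9 2 5 12 3 10 0 7 1 8]
Card 3 is at position 7.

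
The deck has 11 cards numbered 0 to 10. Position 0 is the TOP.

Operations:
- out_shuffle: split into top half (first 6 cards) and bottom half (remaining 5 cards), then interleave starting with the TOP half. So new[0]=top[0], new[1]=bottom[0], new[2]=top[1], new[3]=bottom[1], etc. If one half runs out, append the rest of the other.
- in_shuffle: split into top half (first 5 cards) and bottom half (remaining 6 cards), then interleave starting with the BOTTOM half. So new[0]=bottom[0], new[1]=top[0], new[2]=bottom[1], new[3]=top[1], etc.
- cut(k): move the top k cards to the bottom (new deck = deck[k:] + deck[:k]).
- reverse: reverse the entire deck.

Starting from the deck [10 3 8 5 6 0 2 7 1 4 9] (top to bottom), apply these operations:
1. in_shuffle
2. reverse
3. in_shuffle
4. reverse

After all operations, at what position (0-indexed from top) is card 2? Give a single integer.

After op 1 (in_shuffle): [0 10 2 3 7 8 1 5 4 6 9]
After op 2 (reverse): [9 6 4 5 1 8 7 3 2 10 0]
After op 3 (in_shuffle): [8 9 7 6 3 4 2 5 10 1 0]
After op 4 (reverse): [0 1 10 5 2 4 3 6 7 9 8]
Card 2 is at position 4.

Answer: 4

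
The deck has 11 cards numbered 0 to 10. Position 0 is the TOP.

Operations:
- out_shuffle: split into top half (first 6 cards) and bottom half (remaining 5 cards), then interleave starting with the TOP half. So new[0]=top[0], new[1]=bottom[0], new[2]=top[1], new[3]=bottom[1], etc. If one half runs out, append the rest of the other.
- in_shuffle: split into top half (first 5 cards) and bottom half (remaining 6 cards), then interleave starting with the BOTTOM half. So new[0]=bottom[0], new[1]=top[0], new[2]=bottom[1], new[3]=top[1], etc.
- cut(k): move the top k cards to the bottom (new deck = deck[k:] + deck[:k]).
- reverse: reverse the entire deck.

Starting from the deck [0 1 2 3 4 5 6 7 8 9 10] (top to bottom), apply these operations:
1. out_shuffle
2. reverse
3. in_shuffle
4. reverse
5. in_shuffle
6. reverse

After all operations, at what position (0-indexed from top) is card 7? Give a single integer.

Answer: 8

Derivation:
After op 1 (out_shuffle): [0 6 1 7 2 8 3 9 4 10 5]
After op 2 (reverse): [5 10 4 9 3 8 2 7 1 6 0]
After op 3 (in_shuffle): [8 5 2 10 7 4 1 9 6 3 0]
After op 4 (reverse): [0 3 6 9 1 4 7 10 2 5 8]
After op 5 (in_shuffle): [4 0 7 3 10 6 2 9 5 1 8]
After op 6 (reverse): [8 1 5 9 2 6 10 3 7 0 4]
Card 7 is at position 8.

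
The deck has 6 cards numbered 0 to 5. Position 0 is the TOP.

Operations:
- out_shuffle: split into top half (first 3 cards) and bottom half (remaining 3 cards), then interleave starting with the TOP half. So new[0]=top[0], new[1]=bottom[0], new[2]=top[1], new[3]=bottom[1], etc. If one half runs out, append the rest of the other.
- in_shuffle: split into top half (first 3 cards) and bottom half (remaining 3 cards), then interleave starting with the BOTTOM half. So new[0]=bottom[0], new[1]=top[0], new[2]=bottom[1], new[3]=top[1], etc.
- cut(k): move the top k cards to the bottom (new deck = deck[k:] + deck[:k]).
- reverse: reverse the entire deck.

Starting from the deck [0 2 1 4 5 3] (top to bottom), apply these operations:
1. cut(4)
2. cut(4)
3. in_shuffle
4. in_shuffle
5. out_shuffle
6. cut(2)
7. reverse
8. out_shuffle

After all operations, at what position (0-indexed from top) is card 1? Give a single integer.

Answer: 0

Derivation:
After op 1 (cut(4)): [5 3 0 2 1 4]
After op 2 (cut(4)): [1 4 5 3 0 2]
After op 3 (in_shuffle): [3 1 0 4 2 5]
After op 4 (in_shuffle): [4 3 2 1 5 0]
After op 5 (out_shuffle): [4 1 3 5 2 0]
After op 6 (cut(2)): [3 5 2 0 4 1]
After op 7 (reverse): [1 4 0 2 5 3]
After op 8 (out_shuffle): [1 2 4 5 0 3]
Card 1 is at position 0.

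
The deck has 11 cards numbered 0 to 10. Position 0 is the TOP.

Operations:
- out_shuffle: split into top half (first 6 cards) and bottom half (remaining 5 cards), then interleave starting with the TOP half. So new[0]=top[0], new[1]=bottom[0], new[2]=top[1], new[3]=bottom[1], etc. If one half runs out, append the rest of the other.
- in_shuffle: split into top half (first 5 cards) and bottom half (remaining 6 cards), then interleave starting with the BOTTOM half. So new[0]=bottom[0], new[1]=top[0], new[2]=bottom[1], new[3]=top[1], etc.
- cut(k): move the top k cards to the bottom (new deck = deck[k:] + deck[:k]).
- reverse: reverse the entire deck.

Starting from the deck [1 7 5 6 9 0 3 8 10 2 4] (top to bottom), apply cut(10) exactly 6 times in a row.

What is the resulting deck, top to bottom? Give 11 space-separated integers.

Answer: 0 3 8 10 2 4 1 7 5 6 9

Derivation:
After op 1 (cut(10)): [4 1 7 5 6 9 0 3 8 10 2]
After op 2 (cut(10)): [2 4 1 7 5 6 9 0 3 8 10]
After op 3 (cut(10)): [10 2 4 1 7 5 6 9 0 3 8]
After op 4 (cut(10)): [8 10 2 4 1 7 5 6 9 0 3]
After op 5 (cut(10)): [3 8 10 2 4 1 7 5 6 9 0]
After op 6 (cut(10)): [0 3 8 10 2 4 1 7 5 6 9]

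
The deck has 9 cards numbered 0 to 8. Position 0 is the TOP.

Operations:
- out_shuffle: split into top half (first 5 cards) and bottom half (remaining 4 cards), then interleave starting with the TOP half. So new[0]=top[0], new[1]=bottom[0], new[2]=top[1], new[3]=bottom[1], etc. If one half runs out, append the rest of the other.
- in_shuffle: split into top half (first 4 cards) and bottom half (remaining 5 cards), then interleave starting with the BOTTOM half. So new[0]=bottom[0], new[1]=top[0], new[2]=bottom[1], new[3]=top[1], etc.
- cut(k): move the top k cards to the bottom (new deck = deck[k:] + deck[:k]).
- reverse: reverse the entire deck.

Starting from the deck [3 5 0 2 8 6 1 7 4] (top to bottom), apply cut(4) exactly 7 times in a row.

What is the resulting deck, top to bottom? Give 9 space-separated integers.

Answer: 5 0 2 8 6 1 7 4 3

Derivation:
After op 1 (cut(4)): [8 6 1 7 4 3 5 0 2]
After op 2 (cut(4)): [4 3 5 0 2 8 6 1 7]
After op 3 (cut(4)): [2 8 6 1 7 4 3 5 0]
After op 4 (cut(4)): [7 4 3 5 0 2 8 6 1]
After op 5 (cut(4)): [0 2 8 6 1 7 4 3 5]
After op 6 (cut(4)): [1 7 4 3 5 0 2 8 6]
After op 7 (cut(4)): [5 0 2 8 6 1 7 4 3]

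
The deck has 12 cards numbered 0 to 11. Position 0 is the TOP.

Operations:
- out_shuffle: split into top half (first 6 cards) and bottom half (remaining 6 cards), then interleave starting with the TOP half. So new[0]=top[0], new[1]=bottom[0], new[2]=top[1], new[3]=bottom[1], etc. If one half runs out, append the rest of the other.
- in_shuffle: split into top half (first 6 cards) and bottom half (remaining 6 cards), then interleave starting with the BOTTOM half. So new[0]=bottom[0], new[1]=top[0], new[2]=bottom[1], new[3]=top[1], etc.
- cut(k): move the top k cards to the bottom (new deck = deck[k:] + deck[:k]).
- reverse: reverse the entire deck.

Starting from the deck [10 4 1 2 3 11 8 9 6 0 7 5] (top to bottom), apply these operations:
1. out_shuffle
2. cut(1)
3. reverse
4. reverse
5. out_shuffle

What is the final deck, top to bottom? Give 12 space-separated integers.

After op 1 (out_shuffle): [10 8 4 9 1 6 2 0 3 7 11 5]
After op 2 (cut(1)): [8 4 9 1 6 2 0 3 7 11 5 10]
After op 3 (reverse): [10 5 11 7 3 0 2 6 1 9 4 8]
After op 4 (reverse): [8 4 9 1 6 2 0 3 7 11 5 10]
After op 5 (out_shuffle): [8 0 4 3 9 7 1 11 6 5 2 10]

Answer: 8 0 4 3 9 7 1 11 6 5 2 10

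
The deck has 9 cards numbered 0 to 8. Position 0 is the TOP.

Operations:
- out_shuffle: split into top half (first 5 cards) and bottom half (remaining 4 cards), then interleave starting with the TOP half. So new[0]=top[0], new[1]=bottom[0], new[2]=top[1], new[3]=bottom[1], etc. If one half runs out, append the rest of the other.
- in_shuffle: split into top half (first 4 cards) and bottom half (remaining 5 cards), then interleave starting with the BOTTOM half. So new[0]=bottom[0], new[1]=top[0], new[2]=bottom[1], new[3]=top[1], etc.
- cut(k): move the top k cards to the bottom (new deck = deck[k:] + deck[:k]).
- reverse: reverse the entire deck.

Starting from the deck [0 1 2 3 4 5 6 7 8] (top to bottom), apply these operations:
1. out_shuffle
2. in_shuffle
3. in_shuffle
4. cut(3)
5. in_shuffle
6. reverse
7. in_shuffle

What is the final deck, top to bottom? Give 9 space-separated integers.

Answer: 3 1 8 6 4 2 0 7 5

Derivation:
After op 1 (out_shuffle): [0 5 1 6 2 7 3 8 4]
After op 2 (in_shuffle): [2 0 7 5 3 1 8 6 4]
After op 3 (in_shuffle): [3 2 1 0 8 7 6 5 4]
After op 4 (cut(3)): [0 8 7 6 5 4 3 2 1]
After op 5 (in_shuffle): [5 0 4 8 3 7 2 6 1]
After op 6 (reverse): [1 6 2 7 3 8 4 0 5]
After op 7 (in_shuffle): [3 1 8 6 4 2 0 7 5]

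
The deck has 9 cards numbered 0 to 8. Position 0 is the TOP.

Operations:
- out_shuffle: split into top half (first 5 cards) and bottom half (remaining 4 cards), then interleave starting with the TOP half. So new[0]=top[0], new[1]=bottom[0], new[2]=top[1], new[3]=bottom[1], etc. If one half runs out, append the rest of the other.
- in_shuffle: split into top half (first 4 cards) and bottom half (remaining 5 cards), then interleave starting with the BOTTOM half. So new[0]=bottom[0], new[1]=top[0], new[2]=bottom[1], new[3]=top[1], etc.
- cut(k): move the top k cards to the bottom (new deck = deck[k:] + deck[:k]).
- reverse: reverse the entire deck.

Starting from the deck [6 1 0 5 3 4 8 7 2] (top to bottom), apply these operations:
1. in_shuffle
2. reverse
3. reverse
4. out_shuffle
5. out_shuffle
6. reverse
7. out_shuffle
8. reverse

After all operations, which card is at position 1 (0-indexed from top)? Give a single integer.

Answer: 3

Derivation:
After op 1 (in_shuffle): [3 6 4 1 8 0 7 5 2]
After op 2 (reverse): [2 5 7 0 8 1 4 6 3]
After op 3 (reverse): [3 6 4 1 8 0 7 5 2]
After op 4 (out_shuffle): [3 0 6 7 4 5 1 2 8]
After op 5 (out_shuffle): [3 5 0 1 6 2 7 8 4]
After op 6 (reverse): [4 8 7 2 6 1 0 5 3]
After op 7 (out_shuffle): [4 1 8 0 7 5 2 3 6]
After op 8 (reverse): [6 3 2 5 7 0 8 1 4]
Position 1: card 3.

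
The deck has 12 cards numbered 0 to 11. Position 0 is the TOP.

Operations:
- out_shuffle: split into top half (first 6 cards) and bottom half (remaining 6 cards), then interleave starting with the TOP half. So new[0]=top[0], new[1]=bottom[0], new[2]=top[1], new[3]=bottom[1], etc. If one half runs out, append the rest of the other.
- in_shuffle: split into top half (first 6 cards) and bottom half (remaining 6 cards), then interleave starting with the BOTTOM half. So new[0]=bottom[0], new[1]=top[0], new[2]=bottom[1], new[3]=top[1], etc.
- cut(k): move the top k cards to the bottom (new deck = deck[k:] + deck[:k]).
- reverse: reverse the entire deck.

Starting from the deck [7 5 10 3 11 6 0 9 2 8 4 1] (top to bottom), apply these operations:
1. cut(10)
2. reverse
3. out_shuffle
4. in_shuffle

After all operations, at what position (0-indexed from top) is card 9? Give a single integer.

Answer: 9

Derivation:
After op 1 (cut(10)): [4 1 7 5 10 3 11 6 0 9 2 8]
After op 2 (reverse): [8 2 9 0 6 11 3 10 5 7 1 4]
After op 3 (out_shuffle): [8 3 2 10 9 5 0 7 6 1 11 4]
After op 4 (in_shuffle): [0 8 7 3 6 2 1 10 11 9 4 5]
Card 9 is at position 9.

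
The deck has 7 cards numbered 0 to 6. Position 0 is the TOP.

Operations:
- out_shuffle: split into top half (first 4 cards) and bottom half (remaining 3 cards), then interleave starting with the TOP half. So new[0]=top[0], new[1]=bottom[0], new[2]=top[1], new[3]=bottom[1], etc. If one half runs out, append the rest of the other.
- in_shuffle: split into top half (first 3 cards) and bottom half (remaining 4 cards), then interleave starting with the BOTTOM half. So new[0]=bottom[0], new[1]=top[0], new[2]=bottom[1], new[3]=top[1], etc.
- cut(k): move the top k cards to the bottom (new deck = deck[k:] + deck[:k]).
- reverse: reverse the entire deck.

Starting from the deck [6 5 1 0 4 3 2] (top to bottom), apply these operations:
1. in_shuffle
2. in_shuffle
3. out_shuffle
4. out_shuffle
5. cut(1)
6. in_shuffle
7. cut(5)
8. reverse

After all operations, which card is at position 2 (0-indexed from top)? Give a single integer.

After op 1 (in_shuffle): [0 6 4 5 3 1 2]
After op 2 (in_shuffle): [5 0 3 6 1 4 2]
After op 3 (out_shuffle): [5 1 0 4 3 2 6]
After op 4 (out_shuffle): [5 3 1 2 0 6 4]
After op 5 (cut(1)): [3 1 2 0 6 4 5]
After op 6 (in_shuffle): [0 3 6 1 4 2 5]
After op 7 (cut(5)): [2 5 0 3 6 1 4]
After op 8 (reverse): [4 1 6 3 0 5 2]
Position 2: card 6.

Answer: 6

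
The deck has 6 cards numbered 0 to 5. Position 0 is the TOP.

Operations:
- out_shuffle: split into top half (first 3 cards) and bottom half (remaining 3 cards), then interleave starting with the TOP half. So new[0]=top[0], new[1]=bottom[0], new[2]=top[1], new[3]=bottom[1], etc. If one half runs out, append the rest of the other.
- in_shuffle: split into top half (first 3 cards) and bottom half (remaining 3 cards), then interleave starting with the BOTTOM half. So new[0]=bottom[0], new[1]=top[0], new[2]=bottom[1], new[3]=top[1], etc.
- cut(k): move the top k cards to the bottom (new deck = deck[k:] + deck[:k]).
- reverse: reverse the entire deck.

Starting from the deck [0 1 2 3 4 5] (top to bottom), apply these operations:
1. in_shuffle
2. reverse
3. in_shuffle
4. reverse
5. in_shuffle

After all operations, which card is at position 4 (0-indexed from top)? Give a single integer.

Answer: 4

Derivation:
After op 1 (in_shuffle): [3 0 4 1 5 2]
After op 2 (reverse): [2 5 1 4 0 3]
After op 3 (in_shuffle): [4 2 0 5 3 1]
After op 4 (reverse): [1 3 5 0 2 4]
After op 5 (in_shuffle): [0 1 2 3 4 5]
Position 4: card 4.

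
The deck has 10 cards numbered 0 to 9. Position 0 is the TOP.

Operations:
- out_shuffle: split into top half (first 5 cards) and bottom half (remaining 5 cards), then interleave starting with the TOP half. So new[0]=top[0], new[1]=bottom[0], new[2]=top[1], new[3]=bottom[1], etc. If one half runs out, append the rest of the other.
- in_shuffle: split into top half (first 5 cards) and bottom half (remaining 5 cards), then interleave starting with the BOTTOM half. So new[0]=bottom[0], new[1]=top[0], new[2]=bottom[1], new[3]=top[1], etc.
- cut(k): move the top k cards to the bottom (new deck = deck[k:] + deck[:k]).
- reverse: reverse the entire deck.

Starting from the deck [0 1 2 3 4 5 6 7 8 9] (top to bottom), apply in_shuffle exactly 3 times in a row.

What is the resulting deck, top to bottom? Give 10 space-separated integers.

After op 1 (in_shuffle): [5 0 6 1 7 2 8 3 9 4]
After op 2 (in_shuffle): [2 5 8 0 3 6 9 1 4 7]
After op 3 (in_shuffle): [6 2 9 5 1 8 4 0 7 3]

Answer: 6 2 9 5 1 8 4 0 7 3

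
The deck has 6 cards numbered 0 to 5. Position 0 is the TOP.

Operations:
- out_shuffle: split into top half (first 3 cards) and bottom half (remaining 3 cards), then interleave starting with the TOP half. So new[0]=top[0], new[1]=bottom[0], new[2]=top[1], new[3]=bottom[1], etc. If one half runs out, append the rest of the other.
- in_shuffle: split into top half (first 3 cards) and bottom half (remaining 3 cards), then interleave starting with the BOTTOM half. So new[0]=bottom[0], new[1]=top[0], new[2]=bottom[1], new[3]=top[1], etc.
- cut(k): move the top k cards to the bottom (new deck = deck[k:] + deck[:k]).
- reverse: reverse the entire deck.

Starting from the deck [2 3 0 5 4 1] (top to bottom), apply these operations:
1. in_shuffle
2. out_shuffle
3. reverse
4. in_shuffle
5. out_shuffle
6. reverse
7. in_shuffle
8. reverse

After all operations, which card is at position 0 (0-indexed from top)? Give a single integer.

Answer: 5

Derivation:
After op 1 (in_shuffle): [5 2 4 3 1 0]
After op 2 (out_shuffle): [5 3 2 1 4 0]
After op 3 (reverse): [0 4 1 2 3 5]
After op 4 (in_shuffle): [2 0 3 4 5 1]
After op 5 (out_shuffle): [2 4 0 5 3 1]
After op 6 (reverse): [1 3 5 0 4 2]
After op 7 (in_shuffle): [0 1 4 3 2 5]
After op 8 (reverse): [5 2 3 4 1 0]
Position 0: card 5.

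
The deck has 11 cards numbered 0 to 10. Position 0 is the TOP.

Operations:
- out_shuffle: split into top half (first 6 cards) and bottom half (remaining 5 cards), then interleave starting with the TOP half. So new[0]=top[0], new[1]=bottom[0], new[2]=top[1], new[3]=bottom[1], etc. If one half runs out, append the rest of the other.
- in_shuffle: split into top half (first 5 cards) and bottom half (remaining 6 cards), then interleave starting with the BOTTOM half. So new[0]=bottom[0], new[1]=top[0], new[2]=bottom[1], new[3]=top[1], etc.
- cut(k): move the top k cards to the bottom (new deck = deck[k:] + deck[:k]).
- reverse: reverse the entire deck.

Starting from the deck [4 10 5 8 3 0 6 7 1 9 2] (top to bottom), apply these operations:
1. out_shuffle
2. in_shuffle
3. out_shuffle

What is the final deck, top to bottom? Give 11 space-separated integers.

After op 1 (out_shuffle): [4 6 10 7 5 1 8 9 3 2 0]
After op 2 (in_shuffle): [1 4 8 6 9 10 3 7 2 5 0]
After op 3 (out_shuffle): [1 3 4 7 8 2 6 5 9 0 10]

Answer: 1 3 4 7 8 2 6 5 9 0 10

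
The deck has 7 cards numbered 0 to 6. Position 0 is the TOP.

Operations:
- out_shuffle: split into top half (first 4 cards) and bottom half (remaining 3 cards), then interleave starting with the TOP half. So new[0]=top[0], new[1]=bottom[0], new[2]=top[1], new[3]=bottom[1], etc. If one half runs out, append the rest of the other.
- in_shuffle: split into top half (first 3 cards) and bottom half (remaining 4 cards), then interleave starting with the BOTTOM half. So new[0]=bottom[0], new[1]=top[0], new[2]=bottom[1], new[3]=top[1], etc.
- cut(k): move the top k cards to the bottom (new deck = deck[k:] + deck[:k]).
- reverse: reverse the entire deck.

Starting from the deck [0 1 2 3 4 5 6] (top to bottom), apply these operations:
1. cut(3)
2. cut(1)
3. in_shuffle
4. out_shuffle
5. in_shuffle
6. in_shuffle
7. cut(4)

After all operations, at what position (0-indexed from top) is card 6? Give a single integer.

Answer: 4

Derivation:
After op 1 (cut(3)): [3 4 5 6 0 1 2]
After op 2 (cut(1)): [4 5 6 0 1 2 3]
After op 3 (in_shuffle): [0 4 1 5 2 6 3]
After op 4 (out_shuffle): [0 2 4 6 1 3 5]
After op 5 (in_shuffle): [6 0 1 2 3 4 5]
After op 6 (in_shuffle): [2 6 3 0 4 1 5]
After op 7 (cut(4)): [4 1 5 2 6 3 0]
Card 6 is at position 4.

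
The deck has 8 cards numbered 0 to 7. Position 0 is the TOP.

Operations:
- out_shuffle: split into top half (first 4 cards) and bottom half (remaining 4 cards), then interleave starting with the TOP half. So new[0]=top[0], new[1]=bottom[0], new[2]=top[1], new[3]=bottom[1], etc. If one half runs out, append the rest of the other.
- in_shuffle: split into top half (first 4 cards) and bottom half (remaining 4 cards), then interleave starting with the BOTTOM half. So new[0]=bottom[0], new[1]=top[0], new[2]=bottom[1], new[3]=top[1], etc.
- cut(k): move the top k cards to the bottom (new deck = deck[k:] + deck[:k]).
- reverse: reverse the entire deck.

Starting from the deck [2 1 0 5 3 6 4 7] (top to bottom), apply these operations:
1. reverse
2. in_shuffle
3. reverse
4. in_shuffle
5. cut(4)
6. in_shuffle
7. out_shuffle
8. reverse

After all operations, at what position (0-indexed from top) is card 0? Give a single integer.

Answer: 6

Derivation:
After op 1 (reverse): [7 4 6 3 5 0 1 2]
After op 2 (in_shuffle): [5 7 0 4 1 6 2 3]
After op 3 (reverse): [3 2 6 1 4 0 7 5]
After op 4 (in_shuffle): [4 3 0 2 7 6 5 1]
After op 5 (cut(4)): [7 6 5 1 4 3 0 2]
After op 6 (in_shuffle): [4 7 3 6 0 5 2 1]
After op 7 (out_shuffle): [4 0 7 5 3 2 6 1]
After op 8 (reverse): [1 6 2 3 5 7 0 4]
Card 0 is at position 6.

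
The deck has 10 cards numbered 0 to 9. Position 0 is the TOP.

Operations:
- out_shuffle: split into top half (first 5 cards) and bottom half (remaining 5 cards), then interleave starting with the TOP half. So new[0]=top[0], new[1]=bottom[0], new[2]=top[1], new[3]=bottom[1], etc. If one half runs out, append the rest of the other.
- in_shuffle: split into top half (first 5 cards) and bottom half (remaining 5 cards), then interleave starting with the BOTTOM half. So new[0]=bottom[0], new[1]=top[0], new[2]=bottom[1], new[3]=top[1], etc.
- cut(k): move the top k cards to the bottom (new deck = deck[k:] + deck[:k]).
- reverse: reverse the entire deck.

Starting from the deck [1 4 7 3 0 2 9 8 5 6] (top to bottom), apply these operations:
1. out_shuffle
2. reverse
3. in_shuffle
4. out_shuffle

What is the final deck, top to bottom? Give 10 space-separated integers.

Answer: 7 5 6 2 9 3 0 1 4 8

Derivation:
After op 1 (out_shuffle): [1 2 4 9 7 8 3 5 0 6]
After op 2 (reverse): [6 0 5 3 8 7 9 4 2 1]
After op 3 (in_shuffle): [7 6 9 0 4 5 2 3 1 8]
After op 4 (out_shuffle): [7 5 6 2 9 3 0 1 4 8]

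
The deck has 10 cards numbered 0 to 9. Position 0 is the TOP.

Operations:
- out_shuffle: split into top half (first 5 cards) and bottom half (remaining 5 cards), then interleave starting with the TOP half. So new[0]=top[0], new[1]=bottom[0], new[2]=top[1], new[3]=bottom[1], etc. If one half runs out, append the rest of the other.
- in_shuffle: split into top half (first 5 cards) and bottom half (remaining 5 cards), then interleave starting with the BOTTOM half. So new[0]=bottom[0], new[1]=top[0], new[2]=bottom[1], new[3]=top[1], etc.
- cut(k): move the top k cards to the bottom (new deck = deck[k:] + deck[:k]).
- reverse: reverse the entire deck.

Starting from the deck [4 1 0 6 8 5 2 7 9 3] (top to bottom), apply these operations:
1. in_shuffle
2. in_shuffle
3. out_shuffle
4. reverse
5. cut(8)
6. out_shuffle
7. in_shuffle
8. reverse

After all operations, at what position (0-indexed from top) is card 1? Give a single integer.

Answer: 2

Derivation:
After op 1 (in_shuffle): [5 4 2 1 7 0 9 6 3 8]
After op 2 (in_shuffle): [0 5 9 4 6 2 3 1 8 7]
After op 3 (out_shuffle): [0 2 5 3 9 1 4 8 6 7]
After op 4 (reverse): [7 6 8 4 1 9 3 5 2 0]
After op 5 (cut(8)): [2 0 7 6 8 4 1 9 3 5]
After op 6 (out_shuffle): [2 4 0 1 7 9 6 3 8 5]
After op 7 (in_shuffle): [9 2 6 4 3 0 8 1 5 7]
After op 8 (reverse): [7 5 1 8 0 3 4 6 2 9]
Card 1 is at position 2.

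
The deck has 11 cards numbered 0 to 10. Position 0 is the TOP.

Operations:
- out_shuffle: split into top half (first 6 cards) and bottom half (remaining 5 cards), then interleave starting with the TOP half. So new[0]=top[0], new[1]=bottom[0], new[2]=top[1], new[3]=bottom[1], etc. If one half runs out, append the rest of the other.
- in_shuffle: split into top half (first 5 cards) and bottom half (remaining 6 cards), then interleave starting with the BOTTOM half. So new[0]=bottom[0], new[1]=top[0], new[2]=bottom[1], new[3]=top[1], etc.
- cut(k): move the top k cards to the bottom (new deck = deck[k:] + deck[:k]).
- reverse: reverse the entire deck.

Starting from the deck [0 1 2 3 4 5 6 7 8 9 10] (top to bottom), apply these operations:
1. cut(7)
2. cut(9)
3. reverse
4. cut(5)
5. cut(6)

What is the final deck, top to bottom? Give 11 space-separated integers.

Answer: 4 3 2 1 0 10 9 8 7 6 5

Derivation:
After op 1 (cut(7)): [7 8 9 10 0 1 2 3 4 5 6]
After op 2 (cut(9)): [5 6 7 8 9 10 0 1 2 3 4]
After op 3 (reverse): [4 3 2 1 0 10 9 8 7 6 5]
After op 4 (cut(5)): [10 9 8 7 6 5 4 3 2 1 0]
After op 5 (cut(6)): [4 3 2 1 0 10 9 8 7 6 5]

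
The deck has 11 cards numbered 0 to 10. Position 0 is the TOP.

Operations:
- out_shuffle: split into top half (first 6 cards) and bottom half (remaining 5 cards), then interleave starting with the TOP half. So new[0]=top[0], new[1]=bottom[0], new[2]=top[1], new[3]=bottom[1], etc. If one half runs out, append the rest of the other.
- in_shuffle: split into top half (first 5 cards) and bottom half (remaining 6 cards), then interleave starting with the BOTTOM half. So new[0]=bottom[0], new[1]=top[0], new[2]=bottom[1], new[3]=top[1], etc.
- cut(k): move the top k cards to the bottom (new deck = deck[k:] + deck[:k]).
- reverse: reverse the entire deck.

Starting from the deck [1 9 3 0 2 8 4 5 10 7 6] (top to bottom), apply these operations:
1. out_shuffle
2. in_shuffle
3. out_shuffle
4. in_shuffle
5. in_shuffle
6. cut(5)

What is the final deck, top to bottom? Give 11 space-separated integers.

Answer: 4 8 2 0 3 9 1 6 7 10 5

Derivation:
After op 1 (out_shuffle): [1 4 9 5 3 10 0 7 2 6 8]
After op 2 (in_shuffle): [10 1 0 4 7 9 2 5 6 3 8]
After op 3 (out_shuffle): [10 2 1 5 0 6 4 3 7 8 9]
After op 4 (in_shuffle): [6 10 4 2 3 1 7 5 8 0 9]
After op 5 (in_shuffle): [1 6 7 10 5 4 8 2 0 3 9]
After op 6 (cut(5)): [4 8 2 0 3 9 1 6 7 10 5]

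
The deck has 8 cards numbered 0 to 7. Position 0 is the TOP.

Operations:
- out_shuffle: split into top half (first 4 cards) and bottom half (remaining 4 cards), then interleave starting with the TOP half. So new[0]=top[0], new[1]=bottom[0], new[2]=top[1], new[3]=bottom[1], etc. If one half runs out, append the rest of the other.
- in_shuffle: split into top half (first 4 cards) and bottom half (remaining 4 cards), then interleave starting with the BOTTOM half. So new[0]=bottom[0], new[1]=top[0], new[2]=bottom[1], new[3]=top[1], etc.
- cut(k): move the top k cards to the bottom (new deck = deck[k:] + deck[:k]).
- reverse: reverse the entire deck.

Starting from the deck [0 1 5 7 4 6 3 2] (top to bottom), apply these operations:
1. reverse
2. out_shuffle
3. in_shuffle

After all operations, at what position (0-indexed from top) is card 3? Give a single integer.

After op 1 (reverse): [2 3 6 4 7 5 1 0]
After op 2 (out_shuffle): [2 7 3 5 6 1 4 0]
After op 3 (in_shuffle): [6 2 1 7 4 3 0 5]
Card 3 is at position 5.

Answer: 5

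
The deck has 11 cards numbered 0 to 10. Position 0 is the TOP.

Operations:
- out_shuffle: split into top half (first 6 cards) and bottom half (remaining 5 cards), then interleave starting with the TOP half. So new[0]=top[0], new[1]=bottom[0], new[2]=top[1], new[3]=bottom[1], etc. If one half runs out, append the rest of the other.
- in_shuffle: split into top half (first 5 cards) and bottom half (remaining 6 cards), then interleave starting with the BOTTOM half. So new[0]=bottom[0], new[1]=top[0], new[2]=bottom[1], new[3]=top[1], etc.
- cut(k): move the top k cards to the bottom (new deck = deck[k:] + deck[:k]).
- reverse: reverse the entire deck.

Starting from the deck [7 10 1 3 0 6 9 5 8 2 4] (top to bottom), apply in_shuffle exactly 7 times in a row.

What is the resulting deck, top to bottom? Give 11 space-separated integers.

After op 1 (in_shuffle): [6 7 9 10 5 1 8 3 2 0 4]
After op 2 (in_shuffle): [1 6 8 7 3 9 2 10 0 5 4]
After op 3 (in_shuffle): [9 1 2 6 10 8 0 7 5 3 4]
After op 4 (in_shuffle): [8 9 0 1 7 2 5 6 3 10 4]
After op 5 (in_shuffle): [2 8 5 9 6 0 3 1 10 7 4]
After op 6 (in_shuffle): [0 2 3 8 1 5 10 9 7 6 4]
After op 7 (in_shuffle): [5 0 10 2 9 3 7 8 6 1 4]

Answer: 5 0 10 2 9 3 7 8 6 1 4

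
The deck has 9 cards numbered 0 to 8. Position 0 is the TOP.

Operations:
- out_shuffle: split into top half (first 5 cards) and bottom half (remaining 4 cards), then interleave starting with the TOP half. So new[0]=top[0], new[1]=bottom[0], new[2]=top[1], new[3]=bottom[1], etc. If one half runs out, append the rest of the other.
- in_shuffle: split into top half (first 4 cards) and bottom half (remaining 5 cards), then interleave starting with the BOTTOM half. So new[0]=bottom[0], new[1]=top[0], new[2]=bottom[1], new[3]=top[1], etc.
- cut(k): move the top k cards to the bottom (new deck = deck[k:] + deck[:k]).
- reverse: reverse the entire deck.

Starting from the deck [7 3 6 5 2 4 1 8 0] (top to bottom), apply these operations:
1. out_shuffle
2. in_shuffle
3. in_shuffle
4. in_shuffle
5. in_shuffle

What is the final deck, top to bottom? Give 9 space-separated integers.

Answer: 1 0 3 5 4 8 7 6 2

Derivation:
After op 1 (out_shuffle): [7 4 3 1 6 8 5 0 2]
After op 2 (in_shuffle): [6 7 8 4 5 3 0 1 2]
After op 3 (in_shuffle): [5 6 3 7 0 8 1 4 2]
After op 4 (in_shuffle): [0 5 8 6 1 3 4 7 2]
After op 5 (in_shuffle): [1 0 3 5 4 8 7 6 2]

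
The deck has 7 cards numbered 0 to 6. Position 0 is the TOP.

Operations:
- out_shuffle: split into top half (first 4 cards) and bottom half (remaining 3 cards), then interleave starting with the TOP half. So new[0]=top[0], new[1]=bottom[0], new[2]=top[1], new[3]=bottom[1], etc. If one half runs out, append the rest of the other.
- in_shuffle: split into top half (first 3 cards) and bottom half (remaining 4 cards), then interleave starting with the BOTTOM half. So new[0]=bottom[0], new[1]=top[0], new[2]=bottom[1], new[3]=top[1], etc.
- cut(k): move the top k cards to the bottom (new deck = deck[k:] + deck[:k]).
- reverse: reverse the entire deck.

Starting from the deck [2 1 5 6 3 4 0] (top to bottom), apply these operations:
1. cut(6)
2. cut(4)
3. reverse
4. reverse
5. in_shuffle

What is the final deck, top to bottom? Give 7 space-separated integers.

After op 1 (cut(6)): [0 2 1 5 6 3 4]
After op 2 (cut(4)): [6 3 4 0 2 1 5]
After op 3 (reverse): [5 1 2 0 4 3 6]
After op 4 (reverse): [6 3 4 0 2 1 5]
After op 5 (in_shuffle): [0 6 2 3 1 4 5]

Answer: 0 6 2 3 1 4 5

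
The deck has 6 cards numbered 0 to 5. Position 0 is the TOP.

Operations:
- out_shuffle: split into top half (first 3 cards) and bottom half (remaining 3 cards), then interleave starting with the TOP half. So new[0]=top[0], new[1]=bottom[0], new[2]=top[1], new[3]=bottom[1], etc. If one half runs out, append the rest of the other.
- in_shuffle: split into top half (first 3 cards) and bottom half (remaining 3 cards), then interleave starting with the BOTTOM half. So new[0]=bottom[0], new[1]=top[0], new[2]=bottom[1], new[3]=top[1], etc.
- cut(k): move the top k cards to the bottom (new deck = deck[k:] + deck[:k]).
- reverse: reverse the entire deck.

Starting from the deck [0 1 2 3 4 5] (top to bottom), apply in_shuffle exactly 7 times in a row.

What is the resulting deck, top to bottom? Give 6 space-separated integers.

After op 1 (in_shuffle): [3 0 4 1 5 2]
After op 2 (in_shuffle): [1 3 5 0 2 4]
After op 3 (in_shuffle): [0 1 2 3 4 5]
After op 4 (in_shuffle): [3 0 4 1 5 2]
After op 5 (in_shuffle): [1 3 5 0 2 4]
After op 6 (in_shuffle): [0 1 2 3 4 5]
After op 7 (in_shuffle): [3 0 4 1 5 2]

Answer: 3 0 4 1 5 2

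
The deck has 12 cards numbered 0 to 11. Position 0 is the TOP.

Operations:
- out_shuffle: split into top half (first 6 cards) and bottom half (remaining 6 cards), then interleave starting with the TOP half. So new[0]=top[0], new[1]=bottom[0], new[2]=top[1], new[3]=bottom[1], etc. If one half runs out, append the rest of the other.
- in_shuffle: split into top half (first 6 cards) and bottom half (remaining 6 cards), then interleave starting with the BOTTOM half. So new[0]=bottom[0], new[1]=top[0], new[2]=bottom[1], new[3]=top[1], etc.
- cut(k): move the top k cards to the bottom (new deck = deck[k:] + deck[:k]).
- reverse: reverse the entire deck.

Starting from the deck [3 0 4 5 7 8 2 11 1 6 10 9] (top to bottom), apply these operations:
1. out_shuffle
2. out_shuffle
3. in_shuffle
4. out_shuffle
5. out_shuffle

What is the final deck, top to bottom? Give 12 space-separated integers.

After op 1 (out_shuffle): [3 2 0 11 4 1 5 6 7 10 8 9]
After op 2 (out_shuffle): [3 5 2 6 0 7 11 10 4 8 1 9]
After op 3 (in_shuffle): [11 3 10 5 4 2 8 6 1 0 9 7]
After op 4 (out_shuffle): [11 8 3 6 10 1 5 0 4 9 2 7]
After op 5 (out_shuffle): [11 5 8 0 3 4 6 9 10 2 1 7]

Answer: 11 5 8 0 3 4 6 9 10 2 1 7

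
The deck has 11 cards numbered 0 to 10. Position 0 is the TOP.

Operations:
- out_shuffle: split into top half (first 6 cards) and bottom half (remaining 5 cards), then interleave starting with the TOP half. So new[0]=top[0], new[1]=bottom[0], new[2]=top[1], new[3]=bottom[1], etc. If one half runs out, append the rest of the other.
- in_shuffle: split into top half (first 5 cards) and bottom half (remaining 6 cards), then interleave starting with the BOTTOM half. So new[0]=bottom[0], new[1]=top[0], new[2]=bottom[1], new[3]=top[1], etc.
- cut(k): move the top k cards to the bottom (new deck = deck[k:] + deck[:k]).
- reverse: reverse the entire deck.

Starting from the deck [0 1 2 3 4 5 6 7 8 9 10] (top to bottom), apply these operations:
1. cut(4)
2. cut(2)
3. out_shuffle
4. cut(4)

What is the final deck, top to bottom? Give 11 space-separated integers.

Answer: 8 3 9 4 10 5 0 6 1 7 2

Derivation:
After op 1 (cut(4)): [4 5 6 7 8 9 10 0 1 2 3]
After op 2 (cut(2)): [6 7 8 9 10 0 1 2 3 4 5]
After op 3 (out_shuffle): [6 1 7 2 8 3 9 4 10 5 0]
After op 4 (cut(4)): [8 3 9 4 10 5 0 6 1 7 2]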